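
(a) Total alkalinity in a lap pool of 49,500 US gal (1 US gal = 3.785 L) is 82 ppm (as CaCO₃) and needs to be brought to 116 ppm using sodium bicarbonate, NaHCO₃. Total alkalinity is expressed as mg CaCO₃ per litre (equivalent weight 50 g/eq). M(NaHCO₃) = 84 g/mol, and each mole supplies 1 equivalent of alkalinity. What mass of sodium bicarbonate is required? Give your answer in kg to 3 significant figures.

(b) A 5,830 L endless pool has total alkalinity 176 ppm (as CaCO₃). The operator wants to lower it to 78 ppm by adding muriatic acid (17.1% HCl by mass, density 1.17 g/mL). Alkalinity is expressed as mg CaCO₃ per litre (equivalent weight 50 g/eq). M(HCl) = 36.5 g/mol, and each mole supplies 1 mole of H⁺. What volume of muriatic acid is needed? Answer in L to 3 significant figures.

(a) Volume: 49,500 US gal × 3.785 L/gal = 187,358 L.
(a) Alkalinity to add: (116 − 82) = 34 mg/L as CaCO₃ × 187,358 L = 6370 g as CaCO₃.
(a) Equivalents: 6370 g ÷ 50 g/eq = 127.4 eq.
(a) NaHCO₃ supplies 1 eq per mole → 127.4 mol.
(a) Mass: 127.4 mol × 84 g/mol = 10,700 g.

(b) Alkalinity to neutralize: (176 − 78) = 98 mg/L as CaCO₃ × 5,830 L = 571.3 g as CaCO₃.
(b) Equivalents of H⁺ required: 571.3 ÷ 50 g/eq = 11.43 eq = 11.43 mol HCl.
(b) Mass of HCl: 11.43 × 36.5 = 417.1 g.
(b) Mass of 17.1% solution: 417.1 / 0.171 = 2439 g.
(b) Volume: 2439 g ÷ 1.17 g/mL = 2085 mL.

(a) 10.7 kg; (b) 2.08 L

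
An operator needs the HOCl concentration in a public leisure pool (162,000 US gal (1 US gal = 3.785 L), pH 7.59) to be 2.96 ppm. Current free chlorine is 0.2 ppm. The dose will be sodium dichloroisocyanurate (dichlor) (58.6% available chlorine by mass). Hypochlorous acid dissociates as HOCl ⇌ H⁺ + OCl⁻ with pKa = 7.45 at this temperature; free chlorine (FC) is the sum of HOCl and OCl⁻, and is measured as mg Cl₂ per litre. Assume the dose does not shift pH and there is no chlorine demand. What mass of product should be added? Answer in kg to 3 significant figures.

7.16 kg

Volume: 162,000 US gal × 3.785 L/gal = 613,170 L.
[OCl⁻]/[HOCl] = 10^(pH − pKa) = 10^(7.59 − 7.45) = 1.38; fraction as HOCl = 1/(1 + 1.38) = 0.4201.
Free chlorine required for 2.96 ppm HOCl: 2.96 / 0.4201 = 7.046 ppm.
FC to add: 7.046 − 0.2 = 6.846 mg/L as Cl₂.
Cl₂ equivalent: 6.846 mg/L × 613,170 L = 4198 g.
Product at 58.6% available Cl: 4198 / 0.586 = 7163 g.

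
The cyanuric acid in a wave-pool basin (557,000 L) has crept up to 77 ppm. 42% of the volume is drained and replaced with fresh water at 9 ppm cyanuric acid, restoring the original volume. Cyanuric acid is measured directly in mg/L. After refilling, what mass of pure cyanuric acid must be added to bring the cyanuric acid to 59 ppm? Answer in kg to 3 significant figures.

5.88 kg

After draining 42% and refilling: 77 × 0.58 + 9 × 0.42 = 48.44 ppm.
Deficit to target: 59 − 48.44 = 10.56 mg/L.
Mass: 10.56 mg/L × 557,000 L = 5882 g cyanuric acid.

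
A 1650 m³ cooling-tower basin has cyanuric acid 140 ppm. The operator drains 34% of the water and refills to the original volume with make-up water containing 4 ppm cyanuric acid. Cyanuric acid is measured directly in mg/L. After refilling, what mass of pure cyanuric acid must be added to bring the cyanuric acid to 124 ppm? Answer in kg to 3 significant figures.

Volume: 1650 m³ = 1,650,000 L.
After draining 34% and refilling: 140 × 0.66 + 4 × 0.34 = 93.76 ppm.
Deficit to target: 124 − 93.76 = 30.24 mg/L.
Mass: 30.24 mg/L × 1,650,000 L = 49,900 g cyanuric acid.

49.9 kg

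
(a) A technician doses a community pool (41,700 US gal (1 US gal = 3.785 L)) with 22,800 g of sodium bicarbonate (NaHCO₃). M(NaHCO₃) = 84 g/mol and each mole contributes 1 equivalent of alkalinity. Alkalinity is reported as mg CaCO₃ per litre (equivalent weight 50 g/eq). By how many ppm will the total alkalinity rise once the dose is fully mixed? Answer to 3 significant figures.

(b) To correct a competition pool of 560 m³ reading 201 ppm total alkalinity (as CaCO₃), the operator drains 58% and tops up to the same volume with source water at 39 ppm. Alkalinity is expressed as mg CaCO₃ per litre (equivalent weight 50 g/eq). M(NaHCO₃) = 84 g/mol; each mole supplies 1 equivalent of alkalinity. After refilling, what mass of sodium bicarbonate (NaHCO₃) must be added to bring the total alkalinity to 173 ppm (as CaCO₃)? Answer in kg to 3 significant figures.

(a) 86.0 ppm; (b) 62.1 kg

(a) Volume: 41,700 US gal × 3.785 L/gal = 157,834 L.
(a) Moles of NaHCO₃: 22,800 g ÷ 84 g/mol = 271.4 mol → 271.4 eq of alkalinity.
(a) As CaCO₃: 271.4 eq × 50 g/eq = 13,570 g.
(a) Rise: 13,570 g / 157,834 L × 1000 = 85.99 mg/L.

(b) Volume: 560 m³ = 560,000 L.
(b) After draining 58% and refilling: 201 × 0.42 + 39 × 0.58 = 107.04 ppm.
(b) Deficit to target: 173 − 107.04 = 65.96 mg/L.
(b) As CaCO₃: 65.96 mg/L × 560,000 L = 36,940 g; ÷ 50 g/eq ÷ 1 = 738.8 mol NaHCO₃.
(b) Mass: 738.8 × 84 = 62,060 g.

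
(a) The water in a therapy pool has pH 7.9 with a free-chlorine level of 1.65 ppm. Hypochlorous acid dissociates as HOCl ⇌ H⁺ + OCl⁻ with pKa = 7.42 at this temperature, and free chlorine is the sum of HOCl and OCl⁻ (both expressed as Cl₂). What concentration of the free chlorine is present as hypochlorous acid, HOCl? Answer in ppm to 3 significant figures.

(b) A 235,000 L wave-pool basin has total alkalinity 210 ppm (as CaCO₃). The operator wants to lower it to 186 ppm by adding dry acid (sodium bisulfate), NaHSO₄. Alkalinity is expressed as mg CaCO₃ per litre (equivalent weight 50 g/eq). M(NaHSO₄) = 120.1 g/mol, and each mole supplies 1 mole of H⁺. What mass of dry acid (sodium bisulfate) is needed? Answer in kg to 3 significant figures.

(a) [OCl⁻]/[HOCl] = 10^(pH − pKa) = 10^(7.9 − 7.42) = 10^0.48 = 3.02.
(a) Fraction as HOCl = 1 / (1 + 3.02) = 0.2488.
(a) HOCl = 0.2488 × 1.65 ppm = 0.4105 ppm.

(b) Alkalinity to neutralize: (210 − 186) = 24 mg/L as CaCO₃ × 235,000 L = 5640 g as CaCO₃.
(b) Equivalents of H⁺ required: 5640 ÷ 50 g/eq = 112.8 eq = 112.8 mol NaHSO₄.
(b) Mass of NaHSO₄: 112.8 × 120.1 = 13,550 g.

(a) 0.410 ppm; (b) 13.5 kg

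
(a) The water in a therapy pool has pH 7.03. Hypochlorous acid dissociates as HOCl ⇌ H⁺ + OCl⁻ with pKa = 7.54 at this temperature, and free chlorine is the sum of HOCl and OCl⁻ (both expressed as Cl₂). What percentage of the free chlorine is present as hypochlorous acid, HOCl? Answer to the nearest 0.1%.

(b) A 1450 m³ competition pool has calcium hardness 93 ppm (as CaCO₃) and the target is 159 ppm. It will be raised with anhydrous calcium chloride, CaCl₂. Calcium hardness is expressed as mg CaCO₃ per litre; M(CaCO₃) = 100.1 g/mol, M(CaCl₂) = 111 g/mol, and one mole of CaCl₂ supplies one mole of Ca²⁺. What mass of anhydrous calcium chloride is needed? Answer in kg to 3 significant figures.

(a) [OCl⁻]/[HOCl] = 10^(pH − pKa) = 10^(7.03 − 7.54) = 10^-0.51 = 0.309.
(a) Fraction as HOCl = 1 / (1 + 0.309) = 0.7639.

(b) Volume: 1450 m³ = 1,450,000 L.
(b) Hardness to add: (159 − 93) = 66 mg/L as CaCO₃ × 1,450,000 L = 95,700 g as CaCO₃.
(b) Moles of Ca²⁺ (1 mol Ca²⁺ ≡ 1 mol CaCO₃): 95,700 / 100.1 g/mol = 956 mol.
(b) Mass of CaCl₂: 956 × 111 = 106,100 g.

(a) 76.4%; (b) 106 kg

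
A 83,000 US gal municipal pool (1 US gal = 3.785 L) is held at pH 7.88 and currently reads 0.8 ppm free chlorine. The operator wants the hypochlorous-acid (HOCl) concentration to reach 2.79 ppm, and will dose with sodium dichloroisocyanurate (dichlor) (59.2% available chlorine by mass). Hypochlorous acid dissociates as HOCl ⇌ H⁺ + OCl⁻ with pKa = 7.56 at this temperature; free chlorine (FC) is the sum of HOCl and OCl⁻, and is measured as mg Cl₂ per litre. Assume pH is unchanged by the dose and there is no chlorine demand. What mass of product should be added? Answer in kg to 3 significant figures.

4.15 kg

Volume: 83,000 US gal × 3.785 L/gal = 314,155 L.
[OCl⁻]/[HOCl] = 10^(pH − pKa) = 10^(7.88 − 7.56) = 2.089; fraction as HOCl = 1/(1 + 2.089) = 0.3237.
Free chlorine required for 2.79 ppm HOCl: 2.79 / 0.3237 = 8.619 ppm.
FC to add: 8.619 − 0.8 = 7.819 mg/L as Cl₂.
Cl₂ equivalent: 7.819 mg/L × 314,155 L = 2456 g.
Product at 59.2% available Cl: 2456 / 0.592 = 4149 g.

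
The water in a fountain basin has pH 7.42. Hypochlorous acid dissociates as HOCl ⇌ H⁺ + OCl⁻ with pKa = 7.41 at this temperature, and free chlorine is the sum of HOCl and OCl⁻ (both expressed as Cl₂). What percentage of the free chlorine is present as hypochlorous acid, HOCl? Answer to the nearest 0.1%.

49.4%

[OCl⁻]/[HOCl] = 10^(pH − pKa) = 10^(7.42 − 7.41) = 10^0.01 = 1.023.
Fraction as HOCl = 1 / (1 + 1.023) = 0.4942.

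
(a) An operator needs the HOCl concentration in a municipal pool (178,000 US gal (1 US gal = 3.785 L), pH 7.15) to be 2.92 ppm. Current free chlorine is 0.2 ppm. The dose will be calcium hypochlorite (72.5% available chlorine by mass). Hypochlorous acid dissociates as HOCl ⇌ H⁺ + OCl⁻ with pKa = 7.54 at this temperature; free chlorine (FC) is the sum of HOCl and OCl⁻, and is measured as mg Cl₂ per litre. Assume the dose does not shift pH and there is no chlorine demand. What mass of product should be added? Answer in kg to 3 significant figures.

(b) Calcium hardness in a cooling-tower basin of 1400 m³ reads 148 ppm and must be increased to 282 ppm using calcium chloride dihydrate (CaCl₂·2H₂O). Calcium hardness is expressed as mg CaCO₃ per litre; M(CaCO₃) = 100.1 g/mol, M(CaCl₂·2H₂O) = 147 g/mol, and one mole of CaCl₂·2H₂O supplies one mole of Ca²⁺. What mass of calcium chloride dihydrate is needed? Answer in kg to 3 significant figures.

(a) Volume: 178,000 US gal × 3.785 L/gal = 673,730 L.
(a) [OCl⁻]/[HOCl] = 10^(pH − pKa) = 10^(7.15 − 7.54) = 0.4074; fraction as HOCl = 1/(1 + 0.4074) = 0.7105.
(a) Free chlorine required for 2.92 ppm HOCl: 2.92 / 0.7105 = 4.11 ppm.
(a) FC to add: 4.11 − 0.2 = 3.91 mg/L as Cl₂.
(a) Cl₂ equivalent: 3.91 mg/L × 673,730 L = 2634 g.
(a) Product at 72.5% available Cl: 2634 / 0.725 = 3633 g.

(b) Volume: 1400 m³ = 1,400,000 L.
(b) Hardness to add: (282 − 148) = 134 mg/L as CaCO₃ × 1,400,000 L = 187,600 g as CaCO₃.
(b) Moles of Ca²⁺ (1 mol Ca²⁺ ≡ 1 mol CaCO₃): 187,600 / 100.1 g/mol = 1874 mol.
(b) Mass of CaCl₂·2H₂O: 1874 × 147 = 275,500 g.

(a) 3.63 kg; (b) 275 kg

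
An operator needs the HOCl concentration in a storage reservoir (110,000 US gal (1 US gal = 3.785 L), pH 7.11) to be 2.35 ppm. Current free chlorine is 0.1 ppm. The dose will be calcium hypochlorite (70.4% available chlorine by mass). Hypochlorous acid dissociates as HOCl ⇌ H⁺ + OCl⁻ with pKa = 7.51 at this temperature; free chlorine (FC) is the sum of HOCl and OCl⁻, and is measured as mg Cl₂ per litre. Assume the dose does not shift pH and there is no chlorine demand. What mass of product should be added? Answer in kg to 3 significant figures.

Volume: 110,000 US gal × 3.785 L/gal = 416,350 L.
[OCl⁻]/[HOCl] = 10^(pH − pKa) = 10^(7.11 − 7.51) = 0.3981; fraction as HOCl = 1/(1 + 0.3981) = 0.7153.
Free chlorine required for 2.35 ppm HOCl: 2.35 / 0.7153 = 3.286 ppm.
FC to add: 3.286 − 0.1 = 3.186 mg/L as Cl₂.
Cl₂ equivalent: 3.186 mg/L × 416,350 L = 1326 g.
Product at 70.4% available Cl: 1326 / 0.704 = 1884 g.

1.88 kg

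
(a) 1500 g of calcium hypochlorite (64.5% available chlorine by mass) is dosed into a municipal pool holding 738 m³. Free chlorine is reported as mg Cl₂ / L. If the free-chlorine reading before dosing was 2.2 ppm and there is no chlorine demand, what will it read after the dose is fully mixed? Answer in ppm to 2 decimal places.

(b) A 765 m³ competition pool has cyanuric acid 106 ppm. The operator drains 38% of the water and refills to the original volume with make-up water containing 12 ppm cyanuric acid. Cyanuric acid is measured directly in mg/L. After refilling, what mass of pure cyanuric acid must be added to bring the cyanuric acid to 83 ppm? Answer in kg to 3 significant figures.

(a) 3.51 ppm; (b) 9.73 kg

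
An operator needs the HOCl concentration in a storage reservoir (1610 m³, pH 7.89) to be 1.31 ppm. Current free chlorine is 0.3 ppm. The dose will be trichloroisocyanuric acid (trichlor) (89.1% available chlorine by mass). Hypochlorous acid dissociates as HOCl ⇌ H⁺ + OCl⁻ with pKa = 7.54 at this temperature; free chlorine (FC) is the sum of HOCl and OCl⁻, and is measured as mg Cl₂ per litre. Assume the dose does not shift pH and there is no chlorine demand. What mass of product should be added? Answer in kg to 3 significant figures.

7.12 kg

Volume: 1610 m³ = 1,610,000 L.
[OCl⁻]/[HOCl] = 10^(pH − pKa) = 10^(7.89 − 7.54) = 2.239; fraction as HOCl = 1/(1 + 2.239) = 0.3088.
Free chlorine required for 1.31 ppm HOCl: 1.31 / 0.3088 = 4.243 ppm.
FC to add: 4.243 − 0.3 = 3.943 mg/L as Cl₂.
Cl₂ equivalent: 3.943 mg/L × 1,610,000 L = 6348 g.
Product at 89.1% available Cl: 6348 / 0.891 = 7124 g.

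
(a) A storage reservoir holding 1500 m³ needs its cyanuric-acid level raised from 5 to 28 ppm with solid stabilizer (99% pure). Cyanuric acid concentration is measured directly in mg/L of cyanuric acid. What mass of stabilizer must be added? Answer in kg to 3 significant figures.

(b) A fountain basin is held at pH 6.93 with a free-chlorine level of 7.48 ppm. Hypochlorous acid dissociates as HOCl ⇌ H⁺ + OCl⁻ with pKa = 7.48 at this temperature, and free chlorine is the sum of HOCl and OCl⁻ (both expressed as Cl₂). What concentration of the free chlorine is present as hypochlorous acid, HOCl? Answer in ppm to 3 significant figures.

(a) Volume: 1500 m³ = 1,500,000 L.
(a) CYA to add: (28 − 5) = 23 mg/L × 1,500,000 L = 34,500 g cyanuric acid.
(a) At 99% purity: 34,500 / 0.99 = 34,850 g product.

(b) [OCl⁻]/[HOCl] = 10^(pH − pKa) = 10^(6.93 − 7.48) = 10^-0.55 = 0.2818.
(b) Fraction as HOCl = 1 / (1 + 0.2818) = 0.7801.
(b) HOCl = 0.7801 × 7.48 ppm = 5.835 ppm.

(a) 34.8 kg; (b) 5.84 ppm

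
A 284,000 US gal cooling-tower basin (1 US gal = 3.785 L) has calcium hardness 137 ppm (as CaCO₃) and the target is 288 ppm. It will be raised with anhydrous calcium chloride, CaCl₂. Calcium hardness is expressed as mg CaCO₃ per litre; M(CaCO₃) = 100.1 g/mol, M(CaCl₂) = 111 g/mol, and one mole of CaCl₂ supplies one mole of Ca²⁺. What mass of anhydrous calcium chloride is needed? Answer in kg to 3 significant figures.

Volume: 284,000 US gal × 3.785 L/gal = 1,074,940 L.
Hardness to add: (288 − 137) = 151 mg/L as CaCO₃ × 1,074,940 L = 162,300 g as CaCO₃.
Moles of Ca²⁺ (1 mol Ca²⁺ ≡ 1 mol CaCO₃): 162,300 / 100.1 g/mol = 1622 mol.
Mass of CaCl₂: 1622 × 111 = 180,000 g.

180 kg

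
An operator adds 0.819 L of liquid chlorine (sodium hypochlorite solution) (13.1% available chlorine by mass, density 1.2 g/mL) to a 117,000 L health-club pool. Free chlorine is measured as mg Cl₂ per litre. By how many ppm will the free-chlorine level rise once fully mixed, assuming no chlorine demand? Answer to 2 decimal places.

Mass of solution: 0.819 L × 1000 mL/L × 1.2 g/mL = 982.8 g.
Available chlorine delivered: 982.8 g × 0.131 = 128.7 g as Cl₂.
Concentration rise: 128.7 g / 117,000 L = 1.1 mg/L = 1.10 ppm.

1.10 ppm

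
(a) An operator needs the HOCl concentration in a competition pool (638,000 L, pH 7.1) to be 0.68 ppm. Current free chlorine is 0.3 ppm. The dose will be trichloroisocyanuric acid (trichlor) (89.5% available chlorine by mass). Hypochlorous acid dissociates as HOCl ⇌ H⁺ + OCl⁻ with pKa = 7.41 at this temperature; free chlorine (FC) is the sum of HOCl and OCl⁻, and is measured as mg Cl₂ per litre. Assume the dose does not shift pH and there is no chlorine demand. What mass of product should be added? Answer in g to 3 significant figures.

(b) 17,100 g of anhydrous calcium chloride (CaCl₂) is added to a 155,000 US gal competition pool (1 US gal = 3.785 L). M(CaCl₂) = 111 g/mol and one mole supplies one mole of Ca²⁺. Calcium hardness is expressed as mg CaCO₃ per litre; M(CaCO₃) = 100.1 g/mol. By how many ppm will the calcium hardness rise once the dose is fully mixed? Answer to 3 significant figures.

(a) [OCl⁻]/[HOCl] = 10^(pH − pKa) = 10^(7.1 − 7.41) = 0.4898; fraction as HOCl = 1/(1 + 0.4898) = 0.6712.
(a) Free chlorine required for 0.68 ppm HOCl: 0.68 / 0.6712 = 1.013 ppm.
(a) FC to add: 1.013 − 0.3 = 0.713 mg/L as Cl₂.
(a) Cl₂ equivalent: 0.713 mg/L × 638,000 L = 454.9 g.
(a) Product at 89.5% available Cl: 454.9 / 0.895 = 508.3 g.

(b) Volume: 155,000 US gal × 3.785 L/gal = 586,675 L.
(b) Moles of Ca²⁺: 17,100 g ÷ 111 g/mol = 154.1 mol.
(b) As CaCO₃: 154.1 mol × 100.1 g/mol = 15,420 g.
(b) Rise: 15,420 g / 586,675 L × 1000 = 26.29 mg/L.

(a) 508 g; (b) 26.3 ppm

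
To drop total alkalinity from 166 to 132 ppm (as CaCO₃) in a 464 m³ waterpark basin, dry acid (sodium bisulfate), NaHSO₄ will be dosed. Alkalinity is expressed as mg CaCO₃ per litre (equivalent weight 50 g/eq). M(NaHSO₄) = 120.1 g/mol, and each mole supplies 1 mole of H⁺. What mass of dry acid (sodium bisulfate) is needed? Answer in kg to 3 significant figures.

37.9 kg

Volume: 464 m³ = 464,000 L.
Alkalinity to neutralize: (166 − 132) = 34 mg/L as CaCO₃ × 464,000 L = 15,780 g as CaCO₃.
Equivalents of H⁺ required: 15,780 ÷ 50 g/eq = 315.5 eq = 315.5 mol NaHSO₄.
Mass of NaHSO₄: 315.5 × 120.1 = 37,890 g.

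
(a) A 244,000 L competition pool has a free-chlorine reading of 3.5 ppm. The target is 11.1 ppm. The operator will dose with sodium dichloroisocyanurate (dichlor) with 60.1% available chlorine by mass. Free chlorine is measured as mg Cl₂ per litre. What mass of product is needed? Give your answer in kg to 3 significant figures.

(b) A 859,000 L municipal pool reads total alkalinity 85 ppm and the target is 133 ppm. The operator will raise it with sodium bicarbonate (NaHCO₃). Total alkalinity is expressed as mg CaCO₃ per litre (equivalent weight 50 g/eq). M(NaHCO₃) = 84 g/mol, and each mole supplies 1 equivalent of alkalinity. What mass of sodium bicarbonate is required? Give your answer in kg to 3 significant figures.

(a) Chlorine deficit: 11.1 − 3.5 = 7.6 ppm = 7.6 mg/L as Cl₂.
(a) Cl₂ equivalent needed: 7.6 mg/L × 244,000 L = 1,854,000 mg = 1854 g.
(a) Product at 60.1% available chlorine: 1854 / 0.601 = 3086 g.

(b) Alkalinity to add: (133 − 85) = 48 mg/L as CaCO₃ × 859,000 L = 41,230 g as CaCO₃.
(b) Equivalents: 41,230 g ÷ 50 g/eq = 824.6 eq.
(b) NaHCO₃ supplies 1 eq per mole → 824.6 mol.
(b) Mass: 824.6 mol × 84 g/mol = 69,270 g.

(a) 3.09 kg; (b) 69.3 kg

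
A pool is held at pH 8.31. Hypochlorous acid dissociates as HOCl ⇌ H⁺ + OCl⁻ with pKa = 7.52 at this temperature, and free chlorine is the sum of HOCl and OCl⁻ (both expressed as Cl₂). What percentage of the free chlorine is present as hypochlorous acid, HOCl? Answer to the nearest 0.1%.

[OCl⁻]/[HOCl] = 10^(pH − pKa) = 10^(8.31 − 7.52) = 10^0.79 = 6.166.
Fraction as HOCl = 1 / (1 + 6.166) = 0.1395.

14.0%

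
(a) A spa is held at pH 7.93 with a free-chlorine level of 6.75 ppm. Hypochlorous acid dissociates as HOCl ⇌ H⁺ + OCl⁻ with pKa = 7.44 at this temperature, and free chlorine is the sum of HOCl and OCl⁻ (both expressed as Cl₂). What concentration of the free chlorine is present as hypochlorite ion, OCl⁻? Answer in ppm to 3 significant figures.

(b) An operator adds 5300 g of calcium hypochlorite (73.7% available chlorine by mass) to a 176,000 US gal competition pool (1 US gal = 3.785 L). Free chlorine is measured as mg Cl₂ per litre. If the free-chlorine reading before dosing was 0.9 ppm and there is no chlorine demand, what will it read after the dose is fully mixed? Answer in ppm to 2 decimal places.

(a) [OCl⁻]/[HOCl] = 10^(pH − pKa) = 10^(7.93 − 7.44) = 10^0.49 = 3.09.
(a) Fraction as HOCl = 1 / (1 + 3.09) = 0.2445.
(a) OCl⁻ = (1 − 0.2445) × 6.75 ppm = 5.1 ppm.

(b) Volume: 176,000 US gal × 3.785 L/gal = 666,160 L.
(b) Available chlorine delivered: 5300 g × 0.737 = 3906 g as Cl₂.
(b) Concentration rise: 3906 g / 666,160 L = 5.864 mg/L = 5.86 ppm.
(b) Final FC: 0.9 + 5.86 = 6.76 ppm.

(a) 5.10 ppm; (b) 6.76 ppm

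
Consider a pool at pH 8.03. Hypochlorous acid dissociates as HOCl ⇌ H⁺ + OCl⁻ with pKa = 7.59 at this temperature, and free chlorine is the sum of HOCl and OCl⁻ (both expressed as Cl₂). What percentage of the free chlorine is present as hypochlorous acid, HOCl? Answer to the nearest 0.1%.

26.6%

[OCl⁻]/[HOCl] = 10^(pH − pKa) = 10^(8.03 − 7.59) = 10^0.44 = 2.754.
Fraction as HOCl = 1 / (1 + 2.754) = 0.2664.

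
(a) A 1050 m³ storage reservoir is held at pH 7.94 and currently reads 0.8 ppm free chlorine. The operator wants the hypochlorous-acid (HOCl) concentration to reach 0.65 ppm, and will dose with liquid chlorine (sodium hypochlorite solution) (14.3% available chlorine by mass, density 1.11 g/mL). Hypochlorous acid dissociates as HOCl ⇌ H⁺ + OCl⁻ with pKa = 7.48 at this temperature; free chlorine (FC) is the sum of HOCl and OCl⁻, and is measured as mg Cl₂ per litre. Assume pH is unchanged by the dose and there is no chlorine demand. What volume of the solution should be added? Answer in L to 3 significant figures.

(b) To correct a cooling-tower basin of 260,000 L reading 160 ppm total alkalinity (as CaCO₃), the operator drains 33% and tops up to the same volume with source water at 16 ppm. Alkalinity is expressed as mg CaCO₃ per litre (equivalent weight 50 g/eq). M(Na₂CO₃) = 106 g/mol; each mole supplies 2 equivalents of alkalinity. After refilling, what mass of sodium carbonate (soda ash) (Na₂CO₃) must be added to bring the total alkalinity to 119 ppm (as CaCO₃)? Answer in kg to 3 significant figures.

(a) 11.4 L; (b) 1.80 kg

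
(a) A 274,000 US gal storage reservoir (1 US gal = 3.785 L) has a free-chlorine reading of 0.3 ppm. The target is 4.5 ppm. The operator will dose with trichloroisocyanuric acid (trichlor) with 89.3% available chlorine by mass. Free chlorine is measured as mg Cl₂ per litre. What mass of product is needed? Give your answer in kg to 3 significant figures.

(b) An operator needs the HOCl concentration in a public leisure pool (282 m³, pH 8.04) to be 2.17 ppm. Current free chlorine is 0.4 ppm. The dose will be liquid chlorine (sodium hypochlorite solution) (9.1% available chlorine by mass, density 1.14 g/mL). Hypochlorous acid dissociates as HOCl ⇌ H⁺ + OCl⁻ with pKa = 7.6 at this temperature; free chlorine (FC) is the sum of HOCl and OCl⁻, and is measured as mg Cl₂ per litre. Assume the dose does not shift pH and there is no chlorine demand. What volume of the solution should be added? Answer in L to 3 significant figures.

(a) Volume: 274,000 US gal × 3.785 L/gal = 1,037,090 L.
(a) Chlorine deficit: 4.5 − 0.3 = 4.2 ppm = 4.2 mg/L as Cl₂.
(a) Cl₂ equivalent needed: 4.2 mg/L × 1,037,090 L = 4,356,000 mg = 4356 g.
(a) Product at 89.3% available chlorine: 4356 / 0.893 = 4878 g.

(b) Volume: 282 m³ = 282,000 L.
(b) [OCl⁻]/[HOCl] = 10^(pH − pKa) = 10^(8.04 − 7.6) = 2.754; fraction as HOCl = 1/(1 + 2.754) = 0.2664.
(b) Free chlorine required for 2.17 ppm HOCl: 2.17 / 0.2664 = 8.147 ppm.
(b) FC to add: 8.147 − 0.4 = 7.747 mg/L as Cl₂.
(b) Cl₂ equivalent: 7.747 mg/L × 282,000 L = 2185 g.
(b) Product at 9.1% available Cl: 2185 / 0.091 = 24,010 g.
(b) Volume: 24,010 g ÷ 1.14 g/mL = 21,060 mL.

(a) 4.88 kg; (b) 21.1 L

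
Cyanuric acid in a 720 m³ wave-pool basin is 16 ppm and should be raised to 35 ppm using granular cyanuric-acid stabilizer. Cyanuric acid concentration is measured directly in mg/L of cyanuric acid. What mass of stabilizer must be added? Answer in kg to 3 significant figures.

Volume: 720 m³ = 720,000 L.
CYA to add: (35 − 16) = 19 mg/L × 720,000 L = 13,680 g cyanuric acid.

13.7 kg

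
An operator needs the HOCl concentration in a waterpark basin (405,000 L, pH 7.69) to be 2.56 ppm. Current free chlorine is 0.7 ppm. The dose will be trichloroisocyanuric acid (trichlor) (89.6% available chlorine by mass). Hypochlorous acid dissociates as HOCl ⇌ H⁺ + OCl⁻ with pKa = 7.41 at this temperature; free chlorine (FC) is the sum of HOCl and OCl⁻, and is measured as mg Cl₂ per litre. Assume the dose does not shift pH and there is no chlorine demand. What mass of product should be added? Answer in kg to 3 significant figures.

[OCl⁻]/[HOCl] = 10^(pH − pKa) = 10^(7.69 − 7.41) = 1.905; fraction as HOCl = 1/(1 + 1.905) = 0.3442.
Free chlorine required for 2.56 ppm HOCl: 2.56 / 0.3442 = 7.438 ppm.
FC to add: 7.438 − 0.7 = 6.738 mg/L as Cl₂.
Cl₂ equivalent: 6.738 mg/L × 405,000 L = 2729 g.
Product at 89.6% available Cl: 2729 / 0.896 = 3046 g.

3.05 kg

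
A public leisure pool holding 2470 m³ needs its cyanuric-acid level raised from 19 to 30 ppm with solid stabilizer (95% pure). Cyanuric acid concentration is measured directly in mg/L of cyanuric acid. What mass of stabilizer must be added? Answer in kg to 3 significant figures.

Volume: 2470 m³ = 2,470,000 L.
CYA to add: (30 − 19) = 11 mg/L × 2,470,000 L = 27,170 g cyanuric acid.
At 95% purity: 27,170 / 0.95 = 28,600 g product.

28.6 kg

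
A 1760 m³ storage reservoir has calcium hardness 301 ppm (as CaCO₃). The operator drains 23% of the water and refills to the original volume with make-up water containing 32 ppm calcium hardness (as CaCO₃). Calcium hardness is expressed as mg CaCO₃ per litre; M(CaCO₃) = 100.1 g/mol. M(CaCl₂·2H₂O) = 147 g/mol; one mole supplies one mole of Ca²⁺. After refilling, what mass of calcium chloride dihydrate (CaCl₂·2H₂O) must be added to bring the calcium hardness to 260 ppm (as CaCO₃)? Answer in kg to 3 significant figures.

Volume: 1760 m³ = 1,760,000 L.
After draining 23% and refilling: 301 × 0.77 + 32 × 0.23 = 239.13 ppm.
Deficit to target: 260 − 239.13 = 20.87 mg/L.
As CaCO₃: 20.87 mg/L × 1,760,000 L = 36,730 g; ÷ 100.1 = 366.9 mol Ca²⁺.
Mass: 366.9 × 147 = 53,940 g.

53.9 kg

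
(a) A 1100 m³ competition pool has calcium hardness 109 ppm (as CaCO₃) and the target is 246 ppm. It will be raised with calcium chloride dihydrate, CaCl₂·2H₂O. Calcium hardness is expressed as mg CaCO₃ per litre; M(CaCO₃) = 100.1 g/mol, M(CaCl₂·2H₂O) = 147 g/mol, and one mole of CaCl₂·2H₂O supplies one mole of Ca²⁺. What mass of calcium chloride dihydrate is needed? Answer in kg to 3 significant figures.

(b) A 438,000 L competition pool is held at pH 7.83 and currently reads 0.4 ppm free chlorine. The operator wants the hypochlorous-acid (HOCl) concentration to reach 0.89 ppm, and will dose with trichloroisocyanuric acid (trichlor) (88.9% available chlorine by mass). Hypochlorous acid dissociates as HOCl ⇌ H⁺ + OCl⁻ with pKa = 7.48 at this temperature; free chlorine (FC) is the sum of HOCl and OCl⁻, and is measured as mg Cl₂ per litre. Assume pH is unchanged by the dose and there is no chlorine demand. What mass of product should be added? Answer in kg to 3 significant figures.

(a) Volume: 1100 m³ = 1,100,000 L.
(a) Hardness to add: (246 − 109) = 137 mg/L as CaCO₃ × 1,100,000 L = 150,700 g as CaCO₃.
(a) Moles of Ca²⁺ (1 mol Ca²⁺ ≡ 1 mol CaCO₃): 150,700 / 100.1 g/mol = 1505 mol.
(a) Mass of CaCl₂·2H₂O: 1505 × 147 = 221,300 g.

(b) [OCl⁻]/[HOCl] = 10^(pH − pKa) = 10^(7.83 − 7.48) = 2.239; fraction as HOCl = 1/(1 + 2.239) = 0.3088.
(b) Free chlorine required for 0.89 ppm HOCl: 0.89 / 0.3088 = 2.882 ppm.
(b) FC to add: 2.882 − 0.4 = 2.482 mg/L as Cl₂.
(b) Cl₂ equivalent: 2.482 mg/L × 438,000 L = 1087 g.
(b) Product at 88.9% available Cl: 1087 / 0.889 = 1223 g.

(a) 221 kg; (b) 1.22 kg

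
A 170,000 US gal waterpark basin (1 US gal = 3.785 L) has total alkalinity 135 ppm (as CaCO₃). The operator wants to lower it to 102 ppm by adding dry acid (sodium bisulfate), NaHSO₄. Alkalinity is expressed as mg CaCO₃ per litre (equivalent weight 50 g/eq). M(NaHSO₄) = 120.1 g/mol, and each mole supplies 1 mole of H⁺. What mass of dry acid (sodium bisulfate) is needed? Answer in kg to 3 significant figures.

Volume: 170,000 US gal × 3.785 L/gal = 643,450 L.
Alkalinity to neutralize: (135 − 102) = 33 mg/L as CaCO₃ × 643,450 L = 21,230 g as CaCO₃.
Equivalents of H⁺ required: 21,230 ÷ 50 g/eq = 424.7 eq = 424.7 mol NaHSO₄.
Mass of NaHSO₄: 424.7 × 120.1 = 51,000 g.

51.0 kg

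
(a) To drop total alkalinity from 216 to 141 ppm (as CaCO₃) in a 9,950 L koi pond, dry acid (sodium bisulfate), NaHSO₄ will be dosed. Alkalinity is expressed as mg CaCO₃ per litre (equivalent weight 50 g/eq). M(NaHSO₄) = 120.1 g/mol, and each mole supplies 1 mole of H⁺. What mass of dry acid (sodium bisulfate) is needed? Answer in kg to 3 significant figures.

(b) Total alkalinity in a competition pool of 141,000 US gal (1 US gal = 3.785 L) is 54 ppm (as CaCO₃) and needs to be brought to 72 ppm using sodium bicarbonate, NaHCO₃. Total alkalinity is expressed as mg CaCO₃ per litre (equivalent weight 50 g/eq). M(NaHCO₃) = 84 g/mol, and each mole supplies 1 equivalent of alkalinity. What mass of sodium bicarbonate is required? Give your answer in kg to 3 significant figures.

(a) 1.79 kg; (b) 16.1 kg

(a) Alkalinity to neutralize: (216 − 141) = 75 mg/L as CaCO₃ × 9,950 L = 746.2 g as CaCO₃.
(a) Equivalents of H⁺ required: 746.2 ÷ 50 g/eq = 14.93 eq = 14.93 mol NaHSO₄.
(a) Mass of NaHSO₄: 14.93 × 120.1 = 1792 g.

(b) Volume: 141,000 US gal × 3.785 L/gal = 533,685 L.
(b) Alkalinity to add: (72 − 54) = 18 mg/L as CaCO₃ × 533,685 L = 9606 g as CaCO₃.
(b) Equivalents: 9606 g ÷ 50 g/eq = 192.1 eq.
(b) NaHCO₃ supplies 1 eq per mole → 192.1 mol.
(b) Mass: 192.1 mol × 84 g/mol = 16,140 g.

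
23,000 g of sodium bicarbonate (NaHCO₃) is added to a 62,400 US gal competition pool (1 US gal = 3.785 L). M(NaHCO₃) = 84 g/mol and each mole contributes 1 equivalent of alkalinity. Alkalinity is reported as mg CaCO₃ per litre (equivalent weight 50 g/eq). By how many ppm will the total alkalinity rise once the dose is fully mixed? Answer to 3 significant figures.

Volume: 62,400 US gal × 3.785 L/gal = 236,184 L.
Moles of NaHCO₃: 23,000 g ÷ 84 g/mol = 273.8 mol → 273.8 eq of alkalinity.
As CaCO₃: 273.8 eq × 50 g/eq = 13,690 g.
Rise: 13,690 g / 236,184 L × 1000 = 57.97 mg/L.

58.0 ppm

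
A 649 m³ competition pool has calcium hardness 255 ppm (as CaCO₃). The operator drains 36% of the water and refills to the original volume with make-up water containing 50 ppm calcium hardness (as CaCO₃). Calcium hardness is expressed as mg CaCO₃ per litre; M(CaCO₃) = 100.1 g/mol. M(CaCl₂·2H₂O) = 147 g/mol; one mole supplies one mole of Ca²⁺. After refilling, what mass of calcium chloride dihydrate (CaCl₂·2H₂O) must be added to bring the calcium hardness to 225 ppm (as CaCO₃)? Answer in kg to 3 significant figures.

Volume: 649 m³ = 649,000 L.
After draining 36% and refilling: 255 × 0.64 + 50 × 0.36 = 181.2 ppm.
Deficit to target: 225 − 181.2 = 43.8 mg/L.
As CaCO₃: 43.8 mg/L × 649,000 L = 28,430 g; ÷ 100.1 = 284 mol Ca²⁺.
Mass: 284 × 147 = 41,740 g.

41.7 kg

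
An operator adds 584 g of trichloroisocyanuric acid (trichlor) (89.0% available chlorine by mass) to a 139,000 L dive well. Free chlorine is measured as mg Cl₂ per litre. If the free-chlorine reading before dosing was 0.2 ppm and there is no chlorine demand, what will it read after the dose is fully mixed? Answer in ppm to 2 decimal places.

3.94 ppm

Available chlorine delivered: 584 g × 0.89 = 519.8 g as Cl₂.
Concentration rise: 519.8 g / 139,000 L = 3.739 mg/L = 3.74 ppm.
Final FC: 0.2 + 3.74 = 3.94 ppm.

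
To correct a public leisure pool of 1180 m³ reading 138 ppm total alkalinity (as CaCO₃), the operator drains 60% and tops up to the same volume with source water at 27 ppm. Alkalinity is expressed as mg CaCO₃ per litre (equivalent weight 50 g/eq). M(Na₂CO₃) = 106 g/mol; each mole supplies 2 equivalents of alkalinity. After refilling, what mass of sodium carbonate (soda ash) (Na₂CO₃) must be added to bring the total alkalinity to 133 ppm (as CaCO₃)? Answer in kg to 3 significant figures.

77.0 kg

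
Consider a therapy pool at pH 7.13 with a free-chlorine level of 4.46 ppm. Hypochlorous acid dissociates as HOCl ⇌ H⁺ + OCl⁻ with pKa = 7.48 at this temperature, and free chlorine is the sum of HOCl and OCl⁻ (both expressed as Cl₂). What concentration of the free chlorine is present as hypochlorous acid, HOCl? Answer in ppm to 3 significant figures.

3.08 ppm

[OCl⁻]/[HOCl] = 10^(pH − pKa) = 10^(7.13 − 7.48) = 10^-0.35 = 0.4467.
Fraction as HOCl = 1 / (1 + 0.4467) = 0.6912.
HOCl = 0.6912 × 4.46 ppm = 3.083 ppm.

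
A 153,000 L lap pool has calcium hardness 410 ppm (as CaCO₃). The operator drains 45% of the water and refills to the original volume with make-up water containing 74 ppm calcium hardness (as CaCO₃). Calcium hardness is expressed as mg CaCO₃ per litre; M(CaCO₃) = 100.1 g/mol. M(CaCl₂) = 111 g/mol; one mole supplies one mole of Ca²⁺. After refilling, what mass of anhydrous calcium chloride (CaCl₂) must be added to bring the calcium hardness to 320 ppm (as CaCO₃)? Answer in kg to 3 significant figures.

10.4 kg

After draining 45% and refilling: 410 × 0.55 + 74 × 0.45 = 258.8 ppm.
Deficit to target: 320 − 258.8 = 61.2 mg/L.
As CaCO₃: 61.2 mg/L × 153,000 L = 9364 g; ÷ 100.1 = 93.54 mol Ca²⁺.
Mass: 93.54 × 111 = 10,380 g.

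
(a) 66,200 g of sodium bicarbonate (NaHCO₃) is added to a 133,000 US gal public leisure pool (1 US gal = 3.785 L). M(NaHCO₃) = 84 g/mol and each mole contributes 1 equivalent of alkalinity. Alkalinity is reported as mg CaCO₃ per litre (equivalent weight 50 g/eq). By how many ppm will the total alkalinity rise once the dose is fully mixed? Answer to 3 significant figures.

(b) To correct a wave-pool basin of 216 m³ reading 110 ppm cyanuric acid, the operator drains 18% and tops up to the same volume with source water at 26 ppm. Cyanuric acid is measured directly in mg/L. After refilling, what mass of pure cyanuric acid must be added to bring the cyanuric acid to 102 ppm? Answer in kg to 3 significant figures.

(a) 78.3 ppm; (b) 1.54 kg

(a) Volume: 133,000 US gal × 3.785 L/gal = 503,405 L.
(a) Moles of NaHCO₃: 66,200 g ÷ 84 g/mol = 788.1 mol → 788.1 eq of alkalinity.
(a) As CaCO₃: 788.1 eq × 50 g/eq = 39,400 g.
(a) Rise: 39,400 g / 503,405 L × 1000 = 78.28 mg/L.

(b) Volume: 216 m³ = 216,000 L.
(b) After draining 18% and refilling: 110 × 0.82 + 26 × 0.18 = 94.88 ppm.
(b) Deficit to target: 102 − 94.88 = 7.12 mg/L.
(b) Mass: 7.12 mg/L × 216,000 L = 1538 g cyanuric acid.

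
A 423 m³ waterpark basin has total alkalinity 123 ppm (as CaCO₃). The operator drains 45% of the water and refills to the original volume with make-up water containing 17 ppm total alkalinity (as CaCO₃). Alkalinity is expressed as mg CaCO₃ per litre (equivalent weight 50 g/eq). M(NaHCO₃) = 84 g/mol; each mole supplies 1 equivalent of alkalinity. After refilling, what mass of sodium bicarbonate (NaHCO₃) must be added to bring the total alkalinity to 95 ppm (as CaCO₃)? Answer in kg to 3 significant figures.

Volume: 423 m³ = 423,000 L.
After draining 45% and refilling: 123 × 0.55 + 17 × 0.45 = 75.3 ppm.
Deficit to target: 95 − 75.3 = 19.7 mg/L.
As CaCO₃: 19.7 mg/L × 423,000 L = 8333 g; ÷ 50 g/eq ÷ 1 = 166.7 mol NaHCO₃.
Mass: 166.7 × 84 = 14,000 g.

14.0 kg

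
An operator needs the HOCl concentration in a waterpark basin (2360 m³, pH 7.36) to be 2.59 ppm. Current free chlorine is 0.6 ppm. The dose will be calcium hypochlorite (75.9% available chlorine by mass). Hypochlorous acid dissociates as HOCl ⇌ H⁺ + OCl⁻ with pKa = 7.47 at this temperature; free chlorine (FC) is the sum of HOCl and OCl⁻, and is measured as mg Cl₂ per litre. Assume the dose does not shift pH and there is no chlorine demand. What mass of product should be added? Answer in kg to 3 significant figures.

Volume: 2360 m³ = 2,360,000 L.
[OCl⁻]/[HOCl] = 10^(pH − pKa) = 10^(7.36 − 7.47) = 0.7762; fraction as HOCl = 1/(1 + 0.7762) = 0.563.
Free chlorine required for 2.59 ppm HOCl: 2.59 / 0.563 = 4.6 ppm.
FC to add: 4.6 − 0.6 = 4 mg/L as Cl₂.
Cl₂ equivalent: 4 mg/L × 2,360,000 L = 9441 g.
Product at 75.9% available Cl: 9441 / 0.759 = 12,440 g.

12.4 kg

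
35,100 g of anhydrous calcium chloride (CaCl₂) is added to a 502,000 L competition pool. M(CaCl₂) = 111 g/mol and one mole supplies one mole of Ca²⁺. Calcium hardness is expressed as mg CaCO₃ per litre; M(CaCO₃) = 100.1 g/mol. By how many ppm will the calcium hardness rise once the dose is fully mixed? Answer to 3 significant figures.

63.1 ppm

Moles of Ca²⁺: 35,100 g ÷ 111 g/mol = 316.2 mol.
As CaCO₃: 316.2 mol × 100.1 g/mol = 31,650 g.
Rise: 31,650 g / 502,000 L × 1000 = 63.05 mg/L.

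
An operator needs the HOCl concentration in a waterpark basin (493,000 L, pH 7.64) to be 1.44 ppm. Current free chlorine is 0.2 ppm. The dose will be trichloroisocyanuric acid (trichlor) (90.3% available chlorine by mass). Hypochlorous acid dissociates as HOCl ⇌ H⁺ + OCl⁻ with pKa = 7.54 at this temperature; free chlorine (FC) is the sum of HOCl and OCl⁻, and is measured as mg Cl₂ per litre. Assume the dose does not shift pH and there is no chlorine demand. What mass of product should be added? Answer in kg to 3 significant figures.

[OCl⁻]/[HOCl] = 10^(pH − pKa) = 10^(7.64 − 7.54) = 1.259; fraction as HOCl = 1/(1 + 1.259) = 0.4427.
Free chlorine required for 1.44 ppm HOCl: 1.44 / 0.4427 = 3.253 ppm.
FC to add: 3.253 − 0.2 = 3.053 mg/L as Cl₂.
Cl₂ equivalent: 3.053 mg/L × 493,000 L = 1505 g.
Product at 90.3% available Cl: 1505 / 0.903 = 1667 g.

1.67 kg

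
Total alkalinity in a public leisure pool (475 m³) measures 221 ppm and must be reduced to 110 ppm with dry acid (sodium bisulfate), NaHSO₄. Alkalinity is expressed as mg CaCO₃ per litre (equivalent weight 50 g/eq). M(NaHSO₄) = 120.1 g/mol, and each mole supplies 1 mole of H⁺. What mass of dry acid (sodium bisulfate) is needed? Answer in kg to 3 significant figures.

127 kg

Volume: 475 m³ = 475,000 L.
Alkalinity to neutralize: (221 − 110) = 111 mg/L as CaCO₃ × 475,000 L = 52,720 g as CaCO₃.
Equivalents of H⁺ required: 52,720 ÷ 50 g/eq = 1054 eq = 1054 mol NaHSO₄.
Mass of NaHSO₄: 1054 × 120.1 = 126,600 g.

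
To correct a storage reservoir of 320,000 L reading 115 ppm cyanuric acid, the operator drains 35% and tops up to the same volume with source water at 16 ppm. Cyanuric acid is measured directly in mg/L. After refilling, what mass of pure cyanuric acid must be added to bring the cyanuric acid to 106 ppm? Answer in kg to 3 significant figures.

8.21 kg

After draining 35% and refilling: 115 × 0.65 + 16 × 0.35 = 80.35 ppm.
Deficit to target: 106 − 80.35 = 25.65 mg/L.
Mass: 25.65 mg/L × 320,000 L = 8208 g cyanuric acid.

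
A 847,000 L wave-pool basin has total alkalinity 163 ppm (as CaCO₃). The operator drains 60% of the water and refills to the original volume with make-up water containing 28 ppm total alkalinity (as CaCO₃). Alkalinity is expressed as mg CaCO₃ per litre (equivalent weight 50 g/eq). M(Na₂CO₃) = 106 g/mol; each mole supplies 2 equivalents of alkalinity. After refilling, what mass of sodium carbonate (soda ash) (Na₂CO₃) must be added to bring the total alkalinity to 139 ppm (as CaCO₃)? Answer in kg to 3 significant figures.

51.2 kg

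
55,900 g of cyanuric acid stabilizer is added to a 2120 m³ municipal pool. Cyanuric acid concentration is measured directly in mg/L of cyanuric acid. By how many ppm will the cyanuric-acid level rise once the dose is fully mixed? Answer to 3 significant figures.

26.4 ppm

Volume: 2120 m³ = 2,120,000 L.
Rise: 55,900 g / 2,120,000 L × 1000 = 26.37 mg/L.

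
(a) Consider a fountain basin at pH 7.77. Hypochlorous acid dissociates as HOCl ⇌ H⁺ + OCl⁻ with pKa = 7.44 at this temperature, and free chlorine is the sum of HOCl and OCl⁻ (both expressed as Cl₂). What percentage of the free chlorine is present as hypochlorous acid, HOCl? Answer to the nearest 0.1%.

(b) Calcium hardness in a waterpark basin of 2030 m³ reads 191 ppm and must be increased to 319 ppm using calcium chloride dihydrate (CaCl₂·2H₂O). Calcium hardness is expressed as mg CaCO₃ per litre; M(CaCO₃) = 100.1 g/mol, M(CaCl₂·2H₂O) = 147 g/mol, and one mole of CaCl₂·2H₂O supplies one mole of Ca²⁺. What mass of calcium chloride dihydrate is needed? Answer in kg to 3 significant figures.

(a) 31.9%; (b) 382 kg

(a) [OCl⁻]/[HOCl] = 10^(pH − pKa) = 10^(7.77 − 7.44) = 10^0.33 = 2.138.
(a) Fraction as HOCl = 1 / (1 + 2.138) = 0.3187.

(b) Volume: 2030 m³ = 2,030,000 L.
(b) Hardness to add: (319 − 191) = 128 mg/L as CaCO₃ × 2,030,000 L = 259,800 g as CaCO₃.
(b) Moles of Ca²⁺ (1 mol Ca²⁺ ≡ 1 mol CaCO₃): 259,800 / 100.1 g/mol = 2596 mol.
(b) Mass of CaCl₂·2H₂O: 2596 × 147 = 381,600 g.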